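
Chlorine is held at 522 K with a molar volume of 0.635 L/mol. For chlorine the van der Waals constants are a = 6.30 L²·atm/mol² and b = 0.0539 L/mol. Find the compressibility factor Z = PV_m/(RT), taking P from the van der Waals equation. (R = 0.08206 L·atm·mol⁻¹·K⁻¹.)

P = RT/(V_m − b) − a/V_m² = (0.08206)(522)/(0.635 − 0.0539) − 6.30/(0.635)²
  = 42.835/0.58110 − 15.624 = 73.714 − 15.624 = 58.090 atm
Z = PV_m/(RT) = (58.090)(0.635)/((0.08206)(522)) = 36.887/42.835 = 0.8611

Z ≈ 0.8611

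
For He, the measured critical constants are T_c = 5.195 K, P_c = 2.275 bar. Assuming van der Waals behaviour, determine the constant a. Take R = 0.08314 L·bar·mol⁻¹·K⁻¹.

a ≈ 0.03459 L²·bar/mol²

From T_c = 8a/(27Rb) and P_c = a/(27b²): a = 27 R² T_c²/(64 P_c).
a = 27×(0.08314)²×(5.195)²/(64×2.275) = 5.0368/145.60 = 0.03459 L²·bar/mol²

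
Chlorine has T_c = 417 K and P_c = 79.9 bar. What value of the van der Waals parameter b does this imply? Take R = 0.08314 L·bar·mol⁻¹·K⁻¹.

From T_c = 8a/(27Rb) and P_c = a/(27b²): b = R T_c/(8 P_c).
b = (0.08314)(417)/(8×79.9) = 34.669/639.20 = 0.05424 L/mol

b ≈ 0.05424 L/mol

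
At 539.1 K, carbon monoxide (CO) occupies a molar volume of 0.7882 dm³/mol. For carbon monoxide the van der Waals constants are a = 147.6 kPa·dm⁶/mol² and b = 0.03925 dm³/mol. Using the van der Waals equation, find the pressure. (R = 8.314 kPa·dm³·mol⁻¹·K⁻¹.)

P = RT/(V_m − b) − a/V_m²
RT/(V_m − b) = (8.314)(539.1)/(0.7882 − 0.03925) = 4482.1/0.74895 = 5984.5 kPa
a/V_m² = 147.6/(0.7882)² = 237.58 kPa
P = 5984.5 − 237.58 = 5747 kPa

P ≈ 5747 kPa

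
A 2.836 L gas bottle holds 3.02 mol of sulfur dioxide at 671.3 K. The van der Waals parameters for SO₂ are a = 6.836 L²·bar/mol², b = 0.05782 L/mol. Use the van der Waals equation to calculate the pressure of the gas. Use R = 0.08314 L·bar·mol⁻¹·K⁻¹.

P = nRT/(V − nb) − a n²/V²
nRT/(V − nb) = (3.02)(0.08314)(671.3)/(2.836 − 3.02×0.05782) = 168.55/2.6614 = 63.331 bar
a n²/V² = (6.836)(3.02)²/(2.836)² = 7.7518 bar
P = 63.331 − 7.7518 = 55.58 bar

P ≈ 55.58 bar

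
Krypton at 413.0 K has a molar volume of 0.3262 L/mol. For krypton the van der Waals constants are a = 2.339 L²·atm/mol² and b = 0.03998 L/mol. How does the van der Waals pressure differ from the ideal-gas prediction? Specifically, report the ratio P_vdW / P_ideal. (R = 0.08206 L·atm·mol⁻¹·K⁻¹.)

Ideal: P_ideal = RT/V_m = (0.08206)(413.0)/0.3262 = 103.896 atm
vdW: P = RT/(V_m − b) − a/V_m² = 33.8908/0.286220 − 2.339/0.106406 = 118.408 − 21.9818 = 96.426 atm
Ratio = 96.426/103.896 = 0.9281

P_vdW / P_ideal ≈ 0.9281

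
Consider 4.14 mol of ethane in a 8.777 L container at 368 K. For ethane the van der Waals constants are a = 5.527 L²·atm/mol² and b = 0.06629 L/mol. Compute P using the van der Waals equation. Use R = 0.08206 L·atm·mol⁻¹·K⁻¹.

P ≈ 13.47 atm

P = nRT/(V − nb) − a n²/V²
nRT/(V − nb) = (4.14)(0.08206)(368)/(8.777 − 4.14×0.06629) = 125.02/8.5026 = 14.704 atm
a n²/V² = (5.527)(4.14)²/(8.777)² = 1.2297 atm
P = 14.704 − 1.2297 = 13.47 atm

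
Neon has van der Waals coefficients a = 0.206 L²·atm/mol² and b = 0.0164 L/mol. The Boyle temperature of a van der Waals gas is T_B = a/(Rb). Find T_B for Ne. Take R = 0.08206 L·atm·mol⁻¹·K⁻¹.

T_B ≈ 153.1 K

For a van der Waals gas the second virial coefficient B₂ = b − a/(RT) vanishes at T_B = a/(Rb).
T_B = 0.206/(0.08206×0.0164) = 0.206/0.0013458 = 153.1 K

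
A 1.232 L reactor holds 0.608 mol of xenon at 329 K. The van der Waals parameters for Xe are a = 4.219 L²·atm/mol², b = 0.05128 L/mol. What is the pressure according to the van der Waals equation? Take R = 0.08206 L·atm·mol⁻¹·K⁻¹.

P ≈ 12.64 atm

P = nRT/(V − nb) − a n²/V²
nRT/(V − nb) = (0.608)(0.08206)(329)/(1.232 − 0.608×0.05128) = 16.415/1.2008 = 13.670 atm
a n²/V² = (4.219)(0.608)²/(1.232)² = 1.0275 atm
P = 13.670 − 1.0275 = 12.64 atm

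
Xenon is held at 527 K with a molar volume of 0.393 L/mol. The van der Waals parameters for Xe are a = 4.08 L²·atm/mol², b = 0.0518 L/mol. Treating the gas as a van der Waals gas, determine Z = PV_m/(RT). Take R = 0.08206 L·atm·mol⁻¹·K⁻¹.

P = RT/(V_m − b) − a/V_m² = (0.08206)(527)/(0.393 − 0.0518) − 4.08/(0.393)²
  = 43.246/0.34120 − 26.416 = 126.75 − 26.416 = 100.33 atm
Z = PV_m/(RT) = (100.33)(0.393)/((0.08206)(527)) = 39.430/43.246 = 0.9118

Z ≈ 0.9118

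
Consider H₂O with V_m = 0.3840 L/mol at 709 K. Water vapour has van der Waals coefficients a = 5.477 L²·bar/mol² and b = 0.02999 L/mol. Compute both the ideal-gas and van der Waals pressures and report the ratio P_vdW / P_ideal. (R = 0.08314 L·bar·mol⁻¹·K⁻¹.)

Ideal: P_ideal = RT/V_m = (0.08314)(709)/0.3840 = 153.506 bar
vdW: P = RT/(V_m − b) − a/V_m² = 58.9463/0.354010 − 5.477/0.147456 = 166.510 − 37.1433 = 129.367 bar
Ratio = 129.367/153.506 = 0.8427

P_vdW / P_ideal ≈ 0.8427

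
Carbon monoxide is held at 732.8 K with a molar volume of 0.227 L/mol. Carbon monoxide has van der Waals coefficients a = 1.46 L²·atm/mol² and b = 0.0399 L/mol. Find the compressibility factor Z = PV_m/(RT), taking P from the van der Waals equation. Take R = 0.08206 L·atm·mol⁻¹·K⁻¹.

Z ≈ 1.106

P = RT/(V_m − b) − a/V_m² = (0.08206)(732.8)/(0.227 − 0.0399) − 1.46/(0.227)²
  = 60.134/0.18710 − 28.334 = 321.40 − 28.334 = 293.07 atm
Z = PV_m/(RT) = (293.07)(0.227)/((0.08206)(732.8)) = 66.527/60.134 = 1.106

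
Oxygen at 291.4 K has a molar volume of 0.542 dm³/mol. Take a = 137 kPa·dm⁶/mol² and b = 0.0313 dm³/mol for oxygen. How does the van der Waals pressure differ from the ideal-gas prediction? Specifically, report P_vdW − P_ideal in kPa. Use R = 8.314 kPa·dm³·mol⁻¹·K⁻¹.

Ideal: P_ideal = RT/V_m = (8.314)(291.4)/0.542 = 4469.93 kPa
vdW: P = RT/(V_m − b) − a/V_m² = 2422.70/0.510700 − 137/0.293764 = 4743.88 − 466.361 = 4277.52 kPa
ΔP = 4277.52 − 4469.93 = -192.4 kPa

ΔP ≈ -192.4 kPa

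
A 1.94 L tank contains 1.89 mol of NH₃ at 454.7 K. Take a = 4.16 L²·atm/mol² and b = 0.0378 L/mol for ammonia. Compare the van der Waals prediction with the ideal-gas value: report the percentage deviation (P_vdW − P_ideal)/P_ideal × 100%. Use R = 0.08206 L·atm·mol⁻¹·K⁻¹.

Ideal: P_ideal = nRT/V = (1.89)(0.08206)(454.7)/1.94 = 36.3510 atm
vdW: P = nRT/(V − nb) − a n²/V² = 70.5210/1.86856 − 14.8599/3.76360 = 37.7408 − 3.94832 = 33.7925 atm
% deviation = (33.7925 − 36.3510)/36.3510 × 100% = -7.04%

-7.04 %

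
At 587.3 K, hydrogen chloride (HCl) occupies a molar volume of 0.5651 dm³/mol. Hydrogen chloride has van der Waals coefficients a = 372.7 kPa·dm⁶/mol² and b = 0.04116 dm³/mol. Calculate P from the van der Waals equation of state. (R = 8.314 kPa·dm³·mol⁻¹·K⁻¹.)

P ≈ 8152 kPa

P = RT/(V_m − b) − a/V_m²
RT/(V_m − b) = (8.314)(587.3)/(0.5651 − 0.04116) = 4882.8/0.52394 = 9319.4 kPa
a/V_m² = 372.7/(0.5651)² = 1167.1 kPa
P = 9319.4 − 1167.1 = 8152 kPa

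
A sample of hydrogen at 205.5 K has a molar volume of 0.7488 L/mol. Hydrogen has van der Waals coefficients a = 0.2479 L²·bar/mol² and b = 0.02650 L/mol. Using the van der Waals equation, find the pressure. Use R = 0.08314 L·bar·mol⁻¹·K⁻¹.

P ≈ 23.21 bar

P = RT/(V_m − b) − a/V_m²
RT/(V_m − b) = (0.08314)(205.5)/(0.7488 − 0.02650) = 17.085/0.72230 = 23.654 bar
a/V_m² = 0.2479/(0.7488)² = 0.44212 bar
P = 23.654 − 0.44212 = 23.21 bar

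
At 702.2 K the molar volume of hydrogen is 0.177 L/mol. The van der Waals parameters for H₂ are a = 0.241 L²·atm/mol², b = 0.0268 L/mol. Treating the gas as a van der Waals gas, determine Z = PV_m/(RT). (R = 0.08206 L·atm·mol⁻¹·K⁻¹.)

Z ≈ 1.155

P = RT/(V_m − b) − a/V_m² = (0.08206)(702.2)/(0.177 − 0.0268) − 0.241/(0.177)²
  = 57.623/0.15020 − 7.6926 = 383.64 − 7.6926 = 375.95 atm
Z = PV_m/(RT) = (375.95)(0.177)/((0.08206)(702.2)) = 66.543/57.623 = 1.155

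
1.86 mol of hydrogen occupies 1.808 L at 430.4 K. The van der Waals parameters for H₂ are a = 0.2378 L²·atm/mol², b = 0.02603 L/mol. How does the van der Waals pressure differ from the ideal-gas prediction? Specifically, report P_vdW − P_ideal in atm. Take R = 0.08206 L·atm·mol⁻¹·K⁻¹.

Ideal: P_ideal = nRT/V = (1.86)(0.08206)(430.4)/1.808 = 36.3344 atm
vdW: P = nRT/(V − nb) − a n²/V² = 65.6926/1.75958 − 0.822693/3.26886 = 37.3343 − 0.251676 = 37.0826 atm
ΔP = 37.0826 − 36.3344 = 0.748 atm

ΔP ≈ 0.748 atm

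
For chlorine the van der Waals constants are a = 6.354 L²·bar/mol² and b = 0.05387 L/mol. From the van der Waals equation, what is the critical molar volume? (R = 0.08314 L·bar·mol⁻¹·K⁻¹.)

V_m,c ≈ 0.1616 L/mol

For a van der Waals gas, V_m,c = 3b.
V_m,c = 3×0.05387 = 0.1616 L/mol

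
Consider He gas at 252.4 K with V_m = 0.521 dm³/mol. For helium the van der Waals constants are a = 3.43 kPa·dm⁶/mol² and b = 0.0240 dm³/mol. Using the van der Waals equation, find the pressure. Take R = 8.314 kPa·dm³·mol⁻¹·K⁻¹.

P ≈ 4210 kPa

P = RT/(V_m − b) − a/V_m²
RT/(V_m − b) = (8.314)(252.4)/(0.521 − 0.0240) = 2098.5/0.49700 = 4222.3 kPa
a/V_m² = 3.43/(0.521)² = 12.636 kPa
P = 4222.3 − 12.636 = 4210 kPa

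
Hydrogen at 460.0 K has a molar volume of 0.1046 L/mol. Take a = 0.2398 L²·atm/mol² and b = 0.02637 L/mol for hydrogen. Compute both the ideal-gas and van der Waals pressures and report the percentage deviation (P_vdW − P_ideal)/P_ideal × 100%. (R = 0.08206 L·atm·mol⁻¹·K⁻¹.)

Ideal: P_ideal = RT/V_m = (0.08206)(460.0)/0.1046 = 360.876 atm
vdW: P = RT/(V_m − b) − a/V_m² = 37.7476/0.0782300 − 0.2398/0.0109412 = 482.521 − 21.9172 = 460.604 atm
% deviation = (460.604 − 360.876)/360.876 × 100% = 27.63%

27.63 %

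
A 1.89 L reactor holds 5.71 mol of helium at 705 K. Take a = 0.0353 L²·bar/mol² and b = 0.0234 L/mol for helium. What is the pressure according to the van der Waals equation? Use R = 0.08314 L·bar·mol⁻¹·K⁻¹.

P ≈ 190.2 bar

P = nRT/(V − nb) − a n²/V²
nRT/(V − nb) = (5.71)(0.08314)(705)/(1.89 − 5.71×0.0234) = 334.68/1.7564 = 190.55 bar
a n²/V² = (0.0353)(5.71)²/(1.89)² = 0.32220 bar
P = 190.55 − 0.32220 = 190.2 bar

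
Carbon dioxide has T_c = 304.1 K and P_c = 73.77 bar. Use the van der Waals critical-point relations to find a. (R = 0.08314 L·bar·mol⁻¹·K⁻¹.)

a ≈ 3.656 L²·bar/mol²

From T_c = 8a/(27Rb) and P_c = a/(27b²): a = 27 R² T_c²/(64 P_c).
a = 27×(0.08314)²×(304.1)²/(64×73.77) = 17259/4721.3 = 3.656 L²·bar/mol²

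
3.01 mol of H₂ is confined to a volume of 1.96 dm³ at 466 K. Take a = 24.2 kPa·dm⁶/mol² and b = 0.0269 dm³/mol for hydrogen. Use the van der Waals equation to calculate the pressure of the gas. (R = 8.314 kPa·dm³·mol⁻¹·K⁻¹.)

P = nRT/(V − nb) − a n²/V²
nRT/(V − nb) = (3.01)(8.314)(466)/(1.96 − 3.01×0.0269) = 11662/1.8790 = 6206.5 kPa
a n²/V² = (24.2)(3.01)²/(1.96)² = 57.074 kPa
P = 6206.5 − 57.074 = 6149 kPa

P ≈ 6149 kPa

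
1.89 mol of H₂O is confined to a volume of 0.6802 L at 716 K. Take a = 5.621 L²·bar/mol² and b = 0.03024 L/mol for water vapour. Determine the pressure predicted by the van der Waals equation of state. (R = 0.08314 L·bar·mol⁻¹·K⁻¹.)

P ≈ 137.2 bar

P = nRT/(V − nb) − a n²/V²
nRT/(V − nb) = (1.89)(0.08314)(716)/(0.6802 − 1.89×0.03024) = 112.51/0.62305 = 180.58 bar
a n²/V² = (5.621)(1.89)²/(0.6802)² = 43.397 bar
P = 180.58 − 43.397 = 137.2 bar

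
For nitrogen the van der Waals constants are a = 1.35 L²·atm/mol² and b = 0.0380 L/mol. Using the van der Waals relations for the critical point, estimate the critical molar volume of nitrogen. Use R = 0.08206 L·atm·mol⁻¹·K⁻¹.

For a van der Waals gas, V_m,c = 3b.
V_m,c = 3×0.0380 = 0.1140 L/mol

V_m,c ≈ 0.1140 L/mol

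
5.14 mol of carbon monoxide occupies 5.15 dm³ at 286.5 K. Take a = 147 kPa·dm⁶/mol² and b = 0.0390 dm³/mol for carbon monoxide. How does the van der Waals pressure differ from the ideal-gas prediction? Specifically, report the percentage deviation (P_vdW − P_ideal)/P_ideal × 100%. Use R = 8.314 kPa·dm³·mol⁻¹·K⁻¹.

-2.11 %

Ideal: P_ideal = nRT/V = (5.14)(8.314)(286.5)/5.15 = 2377.34 kPa
vdW: P = nRT/(V − nb) − a n²/V² = 12243.3/4.94954 − 3883.68/26.5225 = 2473.62 − 146.430 = 2327.19 kPa
% deviation = (2327.19 − 2377.34)/2377.34 × 100% = -2.11%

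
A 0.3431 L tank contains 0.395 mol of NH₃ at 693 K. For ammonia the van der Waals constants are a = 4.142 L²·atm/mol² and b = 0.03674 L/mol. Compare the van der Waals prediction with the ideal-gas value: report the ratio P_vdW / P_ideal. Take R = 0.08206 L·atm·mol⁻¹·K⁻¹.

P_vdW / P_ideal ≈ 0.9603

Ideal: P_ideal = nRT/V = (0.395)(0.08206)(693)/0.3431 = 65.4698 atm
vdW: P = nRT/(V − nb) − a n²/V² = 22.4627/0.328588 − 0.646256/0.117718 = 68.3613 − 5.48987 = 62.8714 atm
Ratio = 62.8714/65.4698 = 0.9603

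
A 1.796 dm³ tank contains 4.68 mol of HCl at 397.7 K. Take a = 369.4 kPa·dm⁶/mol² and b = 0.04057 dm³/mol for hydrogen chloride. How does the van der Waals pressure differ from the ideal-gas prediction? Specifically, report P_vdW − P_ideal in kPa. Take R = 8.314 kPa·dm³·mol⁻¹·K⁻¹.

Ideal: P_ideal = nRT/V = (4.68)(8.314)(397.7)/1.796 = 8615.99 kPa
vdW: P = nRT/(V − nb) − a n²/V² = 15474.3/1.60613 − 8090.75/3.22562 = 9634.53 − 2508.28 = 7126.25 kPa
ΔP = 7126.25 − 8615.99 = -1490 kPa

ΔP ≈ -1490 kPa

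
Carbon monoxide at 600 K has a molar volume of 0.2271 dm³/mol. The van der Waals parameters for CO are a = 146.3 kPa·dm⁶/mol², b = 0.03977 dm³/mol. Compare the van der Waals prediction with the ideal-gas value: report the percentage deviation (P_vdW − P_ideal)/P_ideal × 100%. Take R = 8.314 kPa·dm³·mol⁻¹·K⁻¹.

8.32 %

Ideal: P_ideal = RT/V_m = (8.314)(600)/0.2271 = 21965.7 kPa
vdW: P = RT/(V_m − b) − a/V_m² = 4988.40/0.187330 − 146.3/0.0515744 = 26628.9 − 2836.68 = 23792.2 kPa
% deviation = (23792.2 − 21965.7)/21965.7 × 100% = 8.32%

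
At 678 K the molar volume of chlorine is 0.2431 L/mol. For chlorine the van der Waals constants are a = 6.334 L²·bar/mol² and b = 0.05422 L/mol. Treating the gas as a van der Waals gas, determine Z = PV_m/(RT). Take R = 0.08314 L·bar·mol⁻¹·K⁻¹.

Z ≈ 0.8248

P = RT/(V_m − b) − a/V_m² = (0.08314)(678)/(0.2431 − 0.05422) − 6.334/(0.2431)²
  = 56.369/0.18888 − 107.18 = 298.44 − 107.18 = 191.26 bar
Z = PV_m/(RT) = (191.26)(0.2431)/((0.08314)(678)) = 46.495/56.369 = 0.8248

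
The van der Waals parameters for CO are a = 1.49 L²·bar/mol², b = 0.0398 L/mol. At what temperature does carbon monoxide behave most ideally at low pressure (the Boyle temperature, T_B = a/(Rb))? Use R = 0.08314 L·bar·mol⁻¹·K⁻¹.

For a van der Waals gas the second virial coefficient B₂ = b − a/(RT) vanishes at T_B = a/(Rb).
T_B = 1.49/(0.08314×0.0398) = 1.49/0.0033090 = 450.3 K

T_B ≈ 450.3 K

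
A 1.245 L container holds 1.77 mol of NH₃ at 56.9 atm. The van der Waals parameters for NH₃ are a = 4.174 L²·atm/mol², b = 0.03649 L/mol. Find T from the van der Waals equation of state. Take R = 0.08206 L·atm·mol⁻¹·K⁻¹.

T ≈ 531.0 K

T = (P + a n²/V²)(V − nb)/(nR)
P + a n²/V² = 56.9 + (4.174)(1.77)²/(1.245)² = 65.336 atm
V − nb = 1.245 − (1.77)(0.03649) = 1.1804 L
T = (65.336)(1.1804)/((1.77)(0.08206)) = 531.0 K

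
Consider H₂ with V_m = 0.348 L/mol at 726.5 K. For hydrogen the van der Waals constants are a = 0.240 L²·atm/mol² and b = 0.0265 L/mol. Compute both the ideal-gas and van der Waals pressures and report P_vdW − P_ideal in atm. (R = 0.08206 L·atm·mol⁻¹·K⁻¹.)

ΔP ≈ 12.14 atm

Ideal: P_ideal = RT/V_m = (0.08206)(726.5)/0.348 = 171.312 atm
vdW: P = RT/(V_m − b) − a/V_m² = 59.6166/0.321500 − 0.240/0.121104 = 185.433 − 1.98177 = 183.451 atm
ΔP = 183.451 − 171.312 = 12.14 atm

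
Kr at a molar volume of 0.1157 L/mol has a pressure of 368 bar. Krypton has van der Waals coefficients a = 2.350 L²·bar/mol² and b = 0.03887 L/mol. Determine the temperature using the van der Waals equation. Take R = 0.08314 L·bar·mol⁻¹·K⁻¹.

T ≈ 502.3 K

T = (P + a/V_m²)(V_m − b)/R
P + a/V_m² = 368 + 2.350/(0.1157)² = 543.55 bar
V_m − b = 0.1157 − 0.03887 = 0.076830 L/mol
T = (543.55)(0.076830)/0.08314 = 502.3 K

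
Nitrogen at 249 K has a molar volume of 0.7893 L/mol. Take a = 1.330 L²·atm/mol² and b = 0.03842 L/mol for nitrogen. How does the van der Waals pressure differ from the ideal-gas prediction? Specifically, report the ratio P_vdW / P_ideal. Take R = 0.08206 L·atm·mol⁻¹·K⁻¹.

Ideal: P_ideal = RT/V_m = (0.08206)(249)/0.7893 = 25.8874 atm
vdW: P = RT/(V_m − b) − a/V_m² = 20.4329/0.750880 − 1.330/0.622994 = 27.2119 − 2.13485 = 25.0771 atm
Ratio = 25.0771/25.8874 = 0.9687

P_vdW / P_ideal ≈ 0.9687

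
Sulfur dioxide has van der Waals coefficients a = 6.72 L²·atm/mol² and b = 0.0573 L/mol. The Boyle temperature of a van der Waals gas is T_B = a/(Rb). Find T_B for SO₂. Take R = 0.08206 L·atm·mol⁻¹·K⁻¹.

For a van der Waals gas the second virial coefficient B₂ = b − a/(RT) vanishes at T_B = a/(Rb).
T_B = 6.72/(0.08206×0.0573) = 6.72/0.0047020 = 1429 K

T_B ≈ 1429 K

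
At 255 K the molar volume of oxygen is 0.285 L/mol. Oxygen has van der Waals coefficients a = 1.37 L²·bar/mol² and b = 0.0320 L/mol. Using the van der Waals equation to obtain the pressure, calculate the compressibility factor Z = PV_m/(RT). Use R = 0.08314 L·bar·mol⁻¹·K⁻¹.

Z ≈ 0.8997

P = RT/(V_m − b) − a/V_m² = (0.08314)(255)/(0.285 − 0.0320) − 1.37/(0.285)²
  = 21.201/0.25300 − 16.867 = 83.798 − 16.867 = 66.931 bar
Z = PV_m/(RT) = (66.931)(0.285)/((0.08314)(255)) = 19.075/21.201 = 0.8997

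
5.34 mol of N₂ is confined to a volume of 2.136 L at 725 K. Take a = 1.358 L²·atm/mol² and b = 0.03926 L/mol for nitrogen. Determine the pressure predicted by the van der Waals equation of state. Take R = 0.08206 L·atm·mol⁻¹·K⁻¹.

P ≈ 156.4 atm

P = nRT/(V − nb) − a n²/V²
nRT/(V − nb) = (5.34)(0.08206)(725)/(2.136 − 5.34×0.03926) = 317.70/1.9264 = 164.92 atm
a n²/V² = (1.358)(5.34)²/(2.136)² = 8.4875 atm
P = 164.92 − 8.4875 = 156.4 atm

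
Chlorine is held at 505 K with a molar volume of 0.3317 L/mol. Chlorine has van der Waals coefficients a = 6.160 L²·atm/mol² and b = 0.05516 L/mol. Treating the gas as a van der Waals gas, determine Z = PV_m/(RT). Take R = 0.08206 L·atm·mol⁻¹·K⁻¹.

P = RT/(V_m − b) − a/V_m² = (0.08206)(505)/(0.3317 − 0.05516) − 6.160/(0.3317)²
  = 41.440/0.27654 − 55.987 = 149.85 − 55.987 = 93.86 atm
Z = PV_m/(RT) = (93.86)(0.3317)/((0.08206)(505)) = 31.133/41.440 = 0.7513

Z ≈ 0.7513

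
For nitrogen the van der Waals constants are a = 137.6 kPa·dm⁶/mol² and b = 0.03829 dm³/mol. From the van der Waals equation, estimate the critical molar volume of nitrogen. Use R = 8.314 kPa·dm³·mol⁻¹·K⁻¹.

For a van der Waals gas, V_m,c = 3b.
V_m,c = 3×0.03829 = 0.1149 dm³/mol

V_m,c ≈ 0.1149 dm³/mol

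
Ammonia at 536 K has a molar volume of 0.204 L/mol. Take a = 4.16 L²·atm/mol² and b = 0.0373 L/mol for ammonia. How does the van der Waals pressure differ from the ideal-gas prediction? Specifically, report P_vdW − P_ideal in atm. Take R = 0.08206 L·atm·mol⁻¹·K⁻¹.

Ideal: P_ideal = RT/V_m = (0.08206)(536)/0.204 = 215.609 atm
vdW: P = RT/(V_m − b) − a/V_m² = 43.9842/0.166700 − 4.16/0.0416160 = 263.852 − 99.9616 = 163.890 atm
ΔP = 163.890 − 215.609 = -51.72 atm

ΔP ≈ -51.72 atm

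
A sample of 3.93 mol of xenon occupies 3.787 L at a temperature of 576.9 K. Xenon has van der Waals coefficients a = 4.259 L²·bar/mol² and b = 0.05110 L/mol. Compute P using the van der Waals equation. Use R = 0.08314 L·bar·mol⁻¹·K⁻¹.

P = nRT/(V − nb) − a n²/V²
nRT/(V − nb) = (3.93)(0.08314)(576.9)/(3.787 − 3.93×0.05110) = 188.50/3.5862 = 52.563 bar
a n²/V² = (4.259)(3.93)²/(3.787)² = 4.5867 bar
P = 52.563 − 4.5867 = 47.98 bar

P ≈ 47.98 bar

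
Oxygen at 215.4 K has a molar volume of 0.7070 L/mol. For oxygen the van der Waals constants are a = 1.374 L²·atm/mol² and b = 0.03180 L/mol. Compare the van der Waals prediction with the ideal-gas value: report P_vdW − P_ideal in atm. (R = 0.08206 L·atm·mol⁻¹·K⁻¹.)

Ideal: P_ideal = RT/V_m = (0.08206)(215.4)/0.7070 = 25.0010 atm
vdW: P = RT/(V_m − b) − a/V_m² = 17.6757/0.675200 − 1.374/0.499849 = 26.1785 − 2.74883 = 23.4297 atm
ΔP = 23.4297 − 25.0010 = -1.571 atm

ΔP ≈ -1.571 atm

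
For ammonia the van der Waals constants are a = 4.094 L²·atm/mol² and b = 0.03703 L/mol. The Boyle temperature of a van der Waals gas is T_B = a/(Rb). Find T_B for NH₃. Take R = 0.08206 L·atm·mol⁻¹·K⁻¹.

T_B ≈ 1347 K

For a van der Waals gas the second virial coefficient B₂ = b − a/(RT) vanishes at T_B = a/(Rb).
T_B = 4.094/(0.08206×0.03703) = 4.094/0.0030387 = 1347 K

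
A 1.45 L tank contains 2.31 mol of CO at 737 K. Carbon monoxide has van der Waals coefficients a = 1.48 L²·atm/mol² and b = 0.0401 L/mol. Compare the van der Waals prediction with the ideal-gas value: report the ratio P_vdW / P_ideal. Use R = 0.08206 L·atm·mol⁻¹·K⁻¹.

P_vdW / P_ideal ≈ 1.029

Ideal: P_ideal = nRT/V = (2.31)(0.08206)(737)/1.45 = 96.3481 atm
vdW: P = nRT/(V − nb) − a n²/V² = 139.705/1.35737 − 7.89743/2.10250 = 102.923 − 3.75621 = 99.167 atm
Ratio = 99.167/96.3481 = 1.029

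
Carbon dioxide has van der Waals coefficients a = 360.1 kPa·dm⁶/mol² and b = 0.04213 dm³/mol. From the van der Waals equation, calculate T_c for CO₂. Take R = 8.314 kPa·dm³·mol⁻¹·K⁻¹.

For a van der Waals gas, T_c = 8a/(27Rb).
T_c = 8×360.1/(27×8.314×0.04213) = 2880.8/9.4573 = 304.6 K

T_c ≈ 304.6 K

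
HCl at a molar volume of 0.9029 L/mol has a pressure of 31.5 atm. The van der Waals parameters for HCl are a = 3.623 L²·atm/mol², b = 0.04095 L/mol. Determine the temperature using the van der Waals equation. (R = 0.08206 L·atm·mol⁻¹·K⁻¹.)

T ≈ 377.6 K

T = (P + a/V_m²)(V_m − b)/R
P + a/V_m² = 31.5 + 3.623/(0.9029)² = 35.944 atm
V_m − b = 0.9029 − 0.04095 = 0.86195 L/mol
T = (35.944)(0.86195)/0.08206 = 377.6 K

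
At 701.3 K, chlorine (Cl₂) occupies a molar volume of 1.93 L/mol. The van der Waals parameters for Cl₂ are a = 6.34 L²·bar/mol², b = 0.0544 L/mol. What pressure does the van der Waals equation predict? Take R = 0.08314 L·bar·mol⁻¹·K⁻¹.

P ≈ 29.38 bar

P = RT/(V_m − b) − a/V_m²
RT/(V_m − b) = (0.08314)(701.3)/(1.93 − 0.0544) = 58.306/1.8756 = 31.087 bar
a/V_m² = 6.34/(1.93)² = 1.7021 bar
P = 31.087 − 1.7021 = 29.38 bar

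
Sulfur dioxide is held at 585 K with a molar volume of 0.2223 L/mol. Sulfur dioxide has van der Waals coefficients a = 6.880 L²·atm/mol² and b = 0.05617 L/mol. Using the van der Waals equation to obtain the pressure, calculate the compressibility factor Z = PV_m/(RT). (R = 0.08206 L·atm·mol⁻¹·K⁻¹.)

Z ≈ 0.6934

P = RT/(V_m − b) − a/V_m² = (0.08206)(585)/(0.2223 − 0.05617) − 6.880/(0.2223)²
  = 48.005/0.16613 − 139.22 = 288.96 − 139.22 = 149.74 atm
Z = PV_m/(RT) = (149.74)(0.2223)/((0.08206)(585)) = 33.287/48.005 = 0.6934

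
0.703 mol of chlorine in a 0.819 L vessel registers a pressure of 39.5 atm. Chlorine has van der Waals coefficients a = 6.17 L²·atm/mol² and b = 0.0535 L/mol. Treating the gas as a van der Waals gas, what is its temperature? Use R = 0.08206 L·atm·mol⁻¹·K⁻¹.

T = (P + a n²/V²)(V − nb)/(nR)
P + a n²/V² = 39.5 + (6.17)(0.703)²/(0.819)² = 44.046 atm
V − nb = 0.819 − (0.703)(0.0535) = 0.78139 L
T = (44.046)(0.78139)/((0.703)(0.08206)) = 596.6 K

T ≈ 596.6 K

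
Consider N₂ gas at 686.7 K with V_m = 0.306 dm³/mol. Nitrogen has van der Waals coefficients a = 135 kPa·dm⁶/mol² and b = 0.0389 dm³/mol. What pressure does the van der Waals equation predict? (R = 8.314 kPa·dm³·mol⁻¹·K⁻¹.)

P = RT/(V_m − b) − a/V_m²
RT/(V_m − b) = (8.314)(686.7)/(0.306 − 0.0389) = 5709.2/0.26710 = 21375 kPa
a/V_m² = 135/(0.306)² = 1441.8 kPa
P = 21375 − 1441.8 = 19933 kPa

P ≈ 19933 kPa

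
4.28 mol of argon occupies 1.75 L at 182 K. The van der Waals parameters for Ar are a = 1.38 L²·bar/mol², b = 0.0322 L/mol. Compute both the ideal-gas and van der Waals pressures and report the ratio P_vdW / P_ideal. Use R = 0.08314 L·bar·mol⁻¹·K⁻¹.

P_vdW / P_ideal ≈ 0.8624

Ideal: P_ideal = nRT/V = (4.28)(0.08314)(182)/1.75 = 37.0073 bar
vdW: P = nRT/(V − nb) − a n²/V² = 64.7627/1.61218 − 25.2794/3.06250 = 40.1709 − 8.25450 = 31.9164 bar
Ratio = 31.9164/37.0073 = 0.8624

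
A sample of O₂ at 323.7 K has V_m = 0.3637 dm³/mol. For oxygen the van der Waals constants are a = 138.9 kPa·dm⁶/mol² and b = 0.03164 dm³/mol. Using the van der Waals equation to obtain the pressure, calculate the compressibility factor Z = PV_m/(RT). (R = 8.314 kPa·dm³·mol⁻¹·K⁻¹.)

P = RT/(V_m − b) − a/V_m² = (8.314)(323.7)/(0.3637 − 0.03164) − 138.9/(0.3637)²
  = 2691.2/0.33206 − 1050.1 = 8104.6 − 1050.1 = 7054.5 kPa
Z = PV_m/(RT) = (7054.5)(0.3637)/((8.314)(323.7)) = 2565.7/2691.2 = 0.9534

Z ≈ 0.9534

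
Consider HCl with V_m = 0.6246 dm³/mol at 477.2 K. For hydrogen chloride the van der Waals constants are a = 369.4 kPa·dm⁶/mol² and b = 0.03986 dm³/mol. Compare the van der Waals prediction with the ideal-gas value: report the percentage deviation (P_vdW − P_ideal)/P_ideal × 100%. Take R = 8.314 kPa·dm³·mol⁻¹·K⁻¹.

Ideal: P_ideal = RT/V_m = (8.314)(477.2)/0.6246 = 6351.97 kPa
vdW: P = RT/(V_m − b) − a/V_m² = 3967.44/0.584740 − 369.4/0.390125 = 6784.96 − 946.876 = 5838.08 kPa
% deviation = (5838.08 − 6351.97)/6351.97 × 100% = -8.09%

-8.09 %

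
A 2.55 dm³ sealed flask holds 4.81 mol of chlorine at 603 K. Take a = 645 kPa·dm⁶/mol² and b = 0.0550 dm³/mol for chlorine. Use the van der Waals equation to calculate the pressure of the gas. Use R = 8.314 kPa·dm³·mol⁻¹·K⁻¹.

P = nRT/(V − nb) − a n²/V²
nRT/(V − nb) = (4.81)(8.314)(603)/(2.55 − 4.81×0.0550) = 24114/2.2855 = 10551 kPa
a n²/V² = (645)(4.81)²/(2.55)² = 2294.9 kPa
P = 10551 − 2294.9 = 8256 kPa

P ≈ 8256 kPa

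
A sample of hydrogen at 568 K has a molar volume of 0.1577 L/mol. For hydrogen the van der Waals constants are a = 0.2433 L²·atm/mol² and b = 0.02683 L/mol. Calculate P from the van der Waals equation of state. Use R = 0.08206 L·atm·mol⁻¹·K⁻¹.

P ≈ 346.4 atm

P = RT/(V_m − b) − a/V_m²
RT/(V_m − b) = (0.08206)(568)/(0.1577 − 0.02683) = 46.610/0.13087 = 356.15 atm
a/V_m² = 0.2433/(0.1577)² = 9.7832 atm
P = 356.15 − 9.7832 = 346.4 atm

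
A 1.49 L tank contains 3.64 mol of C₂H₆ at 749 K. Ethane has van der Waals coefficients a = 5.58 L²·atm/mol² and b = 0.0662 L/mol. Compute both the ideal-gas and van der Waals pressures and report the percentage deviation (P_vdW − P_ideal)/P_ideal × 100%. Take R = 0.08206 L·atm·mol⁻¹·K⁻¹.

Ideal: P_ideal = nRT/V = (3.64)(0.08206)(749)/1.49 = 150.151 atm
vdW: P = nRT/(V − nb) − a n²/V² = 223.725/1.24903 − 73.9328/2.22010 = 179.119 − 33.3016 = 145.817 atm
% deviation = (145.817 − 150.151)/150.151 × 100% = -2.89%

-2.89 %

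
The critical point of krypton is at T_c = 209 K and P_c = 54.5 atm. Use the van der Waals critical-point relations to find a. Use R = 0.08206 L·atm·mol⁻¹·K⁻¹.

a ≈ 2.277 L²·atm/mol²

From T_c = 8a/(27Rb) and P_c = a/(27b²): a = 27 R² T_c²/(64 P_c).
a = 27×(0.08206)²×(209)²/(64×54.5) = 7941.8/3488.0 = 2.277 L²·atm/mol²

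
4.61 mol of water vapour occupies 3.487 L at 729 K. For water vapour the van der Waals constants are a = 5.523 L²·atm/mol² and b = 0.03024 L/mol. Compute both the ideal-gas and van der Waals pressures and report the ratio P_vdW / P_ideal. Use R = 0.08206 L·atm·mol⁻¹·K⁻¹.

Ideal: P_ideal = nRT/V = (4.61)(0.08206)(729)/3.487 = 79.0875 atm
vdW: P = nRT/(V − nb) − a n²/V² = 275.778/3.34759 − 117.375/12.1592 = 82.3811 − 9.65318 = 72.7279 atm
Ratio = 72.7279/79.0875 = 0.9196

P_vdW / P_ideal ≈ 0.9196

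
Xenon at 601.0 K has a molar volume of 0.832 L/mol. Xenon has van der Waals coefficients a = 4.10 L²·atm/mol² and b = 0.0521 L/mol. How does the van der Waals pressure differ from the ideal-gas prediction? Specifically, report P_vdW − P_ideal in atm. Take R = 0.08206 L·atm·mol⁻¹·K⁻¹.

ΔP ≈ -1.963 atm

Ideal: P_ideal = RT/V_m = (0.08206)(601.0)/0.832 = 59.2765 atm
vdW: P = RT/(V_m − b) − a/V_m² = 49.3181/0.779900 − 4.10/0.692224 = 63.2364 − 5.92294 = 57.3135 atm
ΔP = 57.3135 − 59.2765 = -1.963 atm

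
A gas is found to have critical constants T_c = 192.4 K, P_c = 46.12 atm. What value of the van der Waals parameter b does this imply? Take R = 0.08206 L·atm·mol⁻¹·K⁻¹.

b ≈ 0.04279 L/mol

From T_c = 8a/(27Rb) and P_c = a/(27b²): b = R T_c/(8 P_c).
b = (0.08206)(192.4)/(8×46.12) = 15.788/368.96 = 0.04279 L/mol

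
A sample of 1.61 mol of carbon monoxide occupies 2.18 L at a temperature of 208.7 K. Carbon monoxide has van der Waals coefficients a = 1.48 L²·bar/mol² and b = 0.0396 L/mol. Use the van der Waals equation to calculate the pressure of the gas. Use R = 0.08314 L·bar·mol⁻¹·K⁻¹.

P = nRT/(V − nb) − a n²/V²
nRT/(V − nb) = (1.61)(0.08314)(208.7)/(2.18 − 1.61×0.0396) = 27.936/2.1162 = 13.201 bar
a n²/V² = (1.48)(1.61)²/(2.18)² = 0.80724 bar
P = 13.201 − 0.80724 = 12.39 bar

P ≈ 12.39 bar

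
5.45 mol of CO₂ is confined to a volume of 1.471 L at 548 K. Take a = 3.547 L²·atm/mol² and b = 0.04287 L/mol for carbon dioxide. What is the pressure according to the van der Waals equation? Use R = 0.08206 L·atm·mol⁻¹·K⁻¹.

P ≈ 149.4 atm

P = nRT/(V − nb) − a n²/V²
nRT/(V − nb) = (5.45)(0.08206)(548)/(1.471 − 5.45×0.04287) = 245.08/1.2374 = 198.06 atm
a n²/V² = (3.547)(5.45)²/(1.471)² = 48.689 atm
P = 198.06 − 48.689 = 149.4 atm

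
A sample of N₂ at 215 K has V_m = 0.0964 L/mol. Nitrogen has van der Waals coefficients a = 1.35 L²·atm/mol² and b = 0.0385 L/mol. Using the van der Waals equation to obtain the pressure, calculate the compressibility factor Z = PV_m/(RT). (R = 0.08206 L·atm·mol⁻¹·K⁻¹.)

P = RT/(V_m − b) − a/V_m² = (0.08206)(215)/(0.0964 − 0.0385) − 1.35/(0.0964)²
  = 17.643/0.057900 − 145.27 = 304.72 − 145.27 = 159.45 atm
Z = PV_m/(RT) = (159.45)(0.0964)/((0.08206)(215)) = 15.371/17.643 = 0.8712

Z ≈ 0.8712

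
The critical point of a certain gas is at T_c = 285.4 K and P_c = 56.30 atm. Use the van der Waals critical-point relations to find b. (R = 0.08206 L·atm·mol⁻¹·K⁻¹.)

b ≈ 0.05200 L/mol

From T_c = 8a/(27Rb) and P_c = a/(27b²): b = R T_c/(8 P_c).
b = (0.08206)(285.4)/(8×56.30) = 23.420/450.40 = 0.05200 L/mol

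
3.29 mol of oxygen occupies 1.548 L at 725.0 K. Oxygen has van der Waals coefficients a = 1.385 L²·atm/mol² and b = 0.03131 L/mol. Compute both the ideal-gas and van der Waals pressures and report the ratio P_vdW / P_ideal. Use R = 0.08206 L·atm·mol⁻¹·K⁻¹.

Ideal: P_ideal = nRT/V = (3.29)(0.08206)(725.0)/1.548 = 126.443 atm
vdW: P = nRT/(V − nb) − a n²/V² = 195.734/1.44499 − 14.9914/2.39630 = 135.457 − 6.25606 = 129.201 atm
Ratio = 129.201/126.443 = 1.022

P_vdW / P_ideal ≈ 1.022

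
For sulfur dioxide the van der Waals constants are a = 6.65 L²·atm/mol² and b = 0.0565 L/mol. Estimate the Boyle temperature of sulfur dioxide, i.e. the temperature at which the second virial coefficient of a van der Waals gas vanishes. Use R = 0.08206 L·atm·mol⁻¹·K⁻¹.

T_B ≈ 1434 K

For a van der Waals gas the second virial coefficient B₂ = b − a/(RT) vanishes at T_B = a/(Rb).
T_B = 6.65/(0.08206×0.0565) = 6.65/0.0046364 = 1434 K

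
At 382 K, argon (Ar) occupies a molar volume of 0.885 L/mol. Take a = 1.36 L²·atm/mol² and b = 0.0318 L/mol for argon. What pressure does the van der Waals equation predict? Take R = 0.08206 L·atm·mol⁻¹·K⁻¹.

P ≈ 35.00 atm

P = RT/(V_m − b) − a/V_m²
RT/(V_m − b) = (0.08206)(382)/(0.885 − 0.0318) = 31.347/0.85320 = 36.741 atm
a/V_m² = 1.36/(0.885)² = 1.7364 atm
P = 36.741 − 1.7364 = 35.00 atm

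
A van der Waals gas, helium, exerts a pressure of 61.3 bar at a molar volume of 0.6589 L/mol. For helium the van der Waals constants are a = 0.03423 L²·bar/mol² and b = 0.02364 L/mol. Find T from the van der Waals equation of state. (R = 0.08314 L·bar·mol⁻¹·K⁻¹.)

T ≈ 469.0 K

T = (P + a/V_m²)(V_m − b)/R
P + a/V_m² = 61.3 + 0.03423/(0.6589)² = 61.379 bar
V_m − b = 0.6589 − 0.02364 = 0.63526 L/mol
T = (61.379)(0.63526)/0.08314 = 469.0 K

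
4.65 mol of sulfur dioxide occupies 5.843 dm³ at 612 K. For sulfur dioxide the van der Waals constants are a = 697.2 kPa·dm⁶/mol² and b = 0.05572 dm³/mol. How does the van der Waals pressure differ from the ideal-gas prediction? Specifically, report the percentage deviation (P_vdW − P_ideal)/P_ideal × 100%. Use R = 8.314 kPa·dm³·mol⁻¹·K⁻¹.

Ideal: P_ideal = nRT/V = (4.65)(8.314)(612)/5.843 = 4049.29 kPa
vdW: P = nRT/(V − nb) − a n²/V² = 23660.0/5.58390 − 15075.2/34.1406 = 4237.18 − 441.562 = 3795.62 kPa
% deviation = (3795.62 − 4049.29)/4049.29 × 100% = -6.26%

-6.26 %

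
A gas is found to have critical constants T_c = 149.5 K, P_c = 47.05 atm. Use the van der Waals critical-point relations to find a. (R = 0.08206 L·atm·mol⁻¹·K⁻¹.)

From T_c = 8a/(27Rb) and P_c = a/(27b²): a = 27 R² T_c²/(64 P_c).
a = 27×(0.08206)²×(149.5)²/(64×47.05) = 4063.6/3011.2 = 1.349 L²·atm/mol²

a ≈ 1.349 L²·atm/mol²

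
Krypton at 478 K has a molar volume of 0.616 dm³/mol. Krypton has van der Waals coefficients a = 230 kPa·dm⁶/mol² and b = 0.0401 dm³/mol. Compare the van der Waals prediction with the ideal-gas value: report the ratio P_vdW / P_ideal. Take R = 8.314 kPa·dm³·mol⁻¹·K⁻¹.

P_vdW / P_ideal ≈ 0.9757

Ideal: P_ideal = RT/V_m = (8.314)(478)/0.616 = 6451.45 kPa
vdW: P = RT/(V_m − b) − a/V_m² = 3974.09/0.575900 − 230/0.379456 = 6900.66 − 606.131 = 6294.53 kPa
Ratio = 6294.53/6451.45 = 0.9757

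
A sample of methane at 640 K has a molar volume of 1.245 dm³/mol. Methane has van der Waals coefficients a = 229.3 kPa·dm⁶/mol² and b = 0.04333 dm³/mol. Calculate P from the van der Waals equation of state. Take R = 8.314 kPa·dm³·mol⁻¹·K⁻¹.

P = RT/(V_m − b) − a/V_m²
RT/(V_m − b) = (8.314)(640)/(1.245 − 0.04333) = 5321.0/1.2017 = 4427.9 kPa
a/V_m² = 229.3/(1.245)² = 147.93 kPa
P = 4427.9 − 147.93 = 4280 kPa

P ≈ 4280 kPa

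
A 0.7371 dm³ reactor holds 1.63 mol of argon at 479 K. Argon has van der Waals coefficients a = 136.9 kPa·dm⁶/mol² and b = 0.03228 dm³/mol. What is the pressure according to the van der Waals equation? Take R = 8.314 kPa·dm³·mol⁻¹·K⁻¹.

P = nRT/(V − nb) − a n²/V²
nRT/(V − nb) = (1.63)(8.314)(479)/(0.7371 − 1.63×0.03228) = 6491.3/0.68448 = 9483.5 kPa
a n²/V² = (136.9)(1.63)²/(0.7371)² = 669.46 kPa
P = 9483.5 − 669.46 = 8814 kPa

P ≈ 8814 kPa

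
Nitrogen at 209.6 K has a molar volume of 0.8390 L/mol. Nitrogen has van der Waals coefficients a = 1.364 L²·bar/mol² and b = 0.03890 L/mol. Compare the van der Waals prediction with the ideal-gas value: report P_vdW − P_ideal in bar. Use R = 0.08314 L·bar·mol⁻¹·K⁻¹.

Ideal: P_ideal = RT/V_m = (0.08314)(209.6)/0.8390 = 20.7701 bar
vdW: P = RT/(V_m − b) − a/V_m² = 17.4261/0.800100 − 1.364/0.703921 = 21.7799 − 1.93772 = 19.8422 bar
ΔP = 19.8422 − 20.7701 = -0.928 bar

ΔP ≈ -0.928 bar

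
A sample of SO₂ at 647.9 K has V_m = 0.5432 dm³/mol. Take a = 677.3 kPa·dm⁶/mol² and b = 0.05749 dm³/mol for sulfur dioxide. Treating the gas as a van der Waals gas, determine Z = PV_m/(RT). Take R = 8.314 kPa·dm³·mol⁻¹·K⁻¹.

P = RT/(V_m − b) − a/V_m² = (8.314)(647.9)/(0.5432 − 0.05749) − 677.3/(0.5432)²
  = 5386.6/0.48571 − 2295.4 = 11090 − 2295.4 = 8795 kPa
Z = PV_m/(RT) = (8795)(0.5432)/((8.314)(647.9)) = 4777.4/5386.6 = 0.8869

Z ≈ 0.8869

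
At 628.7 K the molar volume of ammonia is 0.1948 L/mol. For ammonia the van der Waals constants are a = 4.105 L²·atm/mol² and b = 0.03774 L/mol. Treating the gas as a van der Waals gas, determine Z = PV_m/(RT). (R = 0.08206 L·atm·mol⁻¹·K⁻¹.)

Z ≈ 0.8318

P = RT/(V_m − b) − a/V_m² = (0.08206)(628.7)/(0.1948 − 0.03774) − 4.105/(0.1948)²
  = 51.591/0.15706 − 108.18 = 328.48 − 108.18 = 220.30 atm
Z = PV_m/(RT) = (220.30)(0.1948)/((0.08206)(628.7)) = 42.914/51.591 = 0.8318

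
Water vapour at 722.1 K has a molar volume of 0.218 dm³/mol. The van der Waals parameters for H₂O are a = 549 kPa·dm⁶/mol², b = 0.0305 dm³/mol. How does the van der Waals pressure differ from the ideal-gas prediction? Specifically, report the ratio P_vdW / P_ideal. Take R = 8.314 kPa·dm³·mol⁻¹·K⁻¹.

P_vdW / P_ideal ≈ 0.7432

Ideal: P_ideal = RT/V_m = (8.314)(722.1)/0.218 = 27539.2 kPa
vdW: P = RT/(V_m − b) − a/V_m² = 6003.54/0.187500 − 549/0.0475240 = 32018.9 − 11552.1 = 20466.8 kPa
Ratio = 20466.8/27539.2 = 0.7432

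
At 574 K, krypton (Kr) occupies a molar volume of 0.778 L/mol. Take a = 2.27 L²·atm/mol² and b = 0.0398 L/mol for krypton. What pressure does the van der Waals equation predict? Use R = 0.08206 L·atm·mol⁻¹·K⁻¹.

P = RT/(V_m − b) − a/V_m²
RT/(V_m − b) = (0.08206)(574)/(0.778 − 0.0398) = 47.102/0.73820 = 63.807 atm
a/V_m² = 2.27/(0.778)² = 3.7503 atm
P = 63.807 − 3.7503 = 60.06 atm

P ≈ 60.06 atm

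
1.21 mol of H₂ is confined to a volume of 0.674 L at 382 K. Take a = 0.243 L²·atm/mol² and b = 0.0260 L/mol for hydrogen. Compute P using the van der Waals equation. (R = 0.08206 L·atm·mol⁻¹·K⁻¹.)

P = nRT/(V − nb) − a n²/V²
nRT/(V − nb) = (1.21)(0.08206)(382)/(0.674 − 1.21×0.0260) = 37.930/0.64254 = 59.031 atm
a n²/V² = (0.243)(1.21)²/(0.674)² = 0.78317 atm
P = 59.031 − 0.78317 = 58.25 atm

P ≈ 58.25 atm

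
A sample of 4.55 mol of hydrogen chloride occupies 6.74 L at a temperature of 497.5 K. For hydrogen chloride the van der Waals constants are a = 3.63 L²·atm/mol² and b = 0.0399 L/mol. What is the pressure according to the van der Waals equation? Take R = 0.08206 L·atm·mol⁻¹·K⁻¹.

P = nRT/(V − nb) − a n²/V²
nRT/(V − nb) = (4.55)(0.08206)(497.5)/(6.74 − 4.55×0.0399) = 185.75/6.5585 = 28.322 atm
a n²/V² = (3.63)(4.55)²/(6.74)² = 1.6543 atm
P = 28.322 − 1.6543 = 26.67 atm

P ≈ 26.67 atm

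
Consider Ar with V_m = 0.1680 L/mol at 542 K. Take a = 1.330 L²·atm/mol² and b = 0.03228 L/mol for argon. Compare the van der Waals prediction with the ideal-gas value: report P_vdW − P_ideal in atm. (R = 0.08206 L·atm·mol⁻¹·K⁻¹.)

Ideal: P_ideal = RT/V_m = (0.08206)(542)/0.1680 = 264.741 atm
vdW: P = RT/(V_m − b) − a/V_m² = 44.4765/0.135720 − 1.330/0.0282240 = 327.708 − 47.1230 = 280.585 atm
ΔP = 280.585 − 264.741 = 15.84 atm

ΔP ≈ 15.84 atm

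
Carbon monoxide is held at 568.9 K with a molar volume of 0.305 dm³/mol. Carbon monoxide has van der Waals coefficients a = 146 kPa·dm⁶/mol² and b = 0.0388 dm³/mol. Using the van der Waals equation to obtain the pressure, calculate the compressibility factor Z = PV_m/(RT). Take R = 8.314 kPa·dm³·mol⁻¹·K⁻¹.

P = RT/(V_m − b) − a/V_m² = (8.314)(568.9)/(0.305 − 0.0388) − 146/(0.305)²
  = 4729.8/0.26620 − 1569.5 = 17768 − 1569.5 = 16199 kPa
Z = PV_m/(RT) = (16199)(0.305)/((8.314)(568.9)) = 4940.7/4729.8 = 1.045

Z ≈ 1.045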